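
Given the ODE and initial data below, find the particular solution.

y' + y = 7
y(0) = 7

General solution: y = 7 + Ce^(-x)
Applying y(0) = 7: C = 7 - 7 = 0
Particular solution: y = 7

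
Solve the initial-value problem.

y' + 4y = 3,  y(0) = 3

General solution: y = 3/4 + Ce^(-4x)
Applying y(0) = 3: C = 3 - 3/4 = 9/4
Particular solution: y = 3/4 + (9/4)e^(-4x)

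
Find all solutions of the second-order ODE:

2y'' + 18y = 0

Characteristic equation: 2r² + 18 = 0
Divide by 2: r² + 9 = 0
Roots: r = ±3i (complex conjugates)
General solution: y = C₁cos(3x) + C₂sin(3x)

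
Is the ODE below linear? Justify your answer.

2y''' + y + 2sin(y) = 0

No. Nonlinear (sin(y) is nonlinear in y)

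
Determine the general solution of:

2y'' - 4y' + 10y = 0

Characteristic equation: 2r² - 4r + 10 = 0
Divide by 2: r² - 2r + 5 = 0
Roots: r = 1 ± 2i (complex conjugates)
General solution: y = e^x(C₁cos(2x) + C₂sin(2x))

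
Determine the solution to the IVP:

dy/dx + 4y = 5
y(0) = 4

General solution: y = 5/4 + Ce^(-4x)
Applying y(0) = 4: C = 4 - 5/4 = 11/4
Particular solution: y = 5/4 + (11/4)e^(-4x)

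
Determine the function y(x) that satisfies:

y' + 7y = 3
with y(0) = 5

General solution: y = 3/7 + Ce^(-7x)
Applying y(0) = 5: C = 5 - 3/7 = 32/7
Particular solution: y = 3/7 + (32/7)e^(-7x)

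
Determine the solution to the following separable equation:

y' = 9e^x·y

Separating variables and integrating:
ln|y| = 9e^x + C

General solution: y = Ce^(9e^x)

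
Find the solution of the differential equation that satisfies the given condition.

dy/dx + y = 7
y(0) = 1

General solution: y = 7 + Ce^(-x)
Applying y(0) = 1: C = 1 - 7 = -6
Particular solution: y = 7 - 6e^(-x)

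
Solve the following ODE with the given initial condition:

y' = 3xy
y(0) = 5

General solution: y = Ce^(3x²/2)
Applying IC y(0) = 5:
Particular solution: y = 5e^(3x²/2)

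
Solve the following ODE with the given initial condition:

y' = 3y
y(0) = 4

General solution: y = Ce^(3x)
Applying IC y(0) = 4:
Particular solution: y = 4e^(3x)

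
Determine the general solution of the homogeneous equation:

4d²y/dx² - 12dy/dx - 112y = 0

Characteristic equation: 4r² - 12r - 112 = 0
Divide by 4: r² - 3r - 28 = 0
Roots: r = 7, -4 (distinct real)
General solution: y = C₁e^(7x) + C₂e^(-4x)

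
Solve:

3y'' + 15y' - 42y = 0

Characteristic equation: 3r² + 15r - 42 = 0
Divide by 3: r² + 5r - 14 = 0
Roots: r = 2, -7 (distinct real)
General solution: y = C₁e^(2x) + C₂e^(-7x)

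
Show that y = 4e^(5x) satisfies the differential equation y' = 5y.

Verification:
y = 4e^(5x)
y' = 20e^(5x)
5y = 20e^(5x)
y' = 5y ✓

Yes, it is a solution.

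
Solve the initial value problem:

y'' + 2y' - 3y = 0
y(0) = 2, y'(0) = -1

General solution: y = C₁e^x + C₂e^(-3x)
Applying ICs: C₁ = 5/4, C₂ = 3/4
Particular solution: y = (5/4)e^x + (3/4)e^(-3x)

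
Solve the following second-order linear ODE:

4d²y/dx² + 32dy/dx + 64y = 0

Characteristic equation: 4r² + 32r + 64 = 0
Divide by 4: r² + 8r + 16 = 0
Factored: (r + 4)² = 0
Repeated root: r = -4
General solution: y = (C₁ + C₂x)e^(-4x)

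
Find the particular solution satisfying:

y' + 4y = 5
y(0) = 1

General solution: y = 5/4 + Ce^(-4x)
Applying y(0) = 1: C = 1 - 5/4 = -1/4
Particular solution: y = 5/4 - (1/4)e^(-4x)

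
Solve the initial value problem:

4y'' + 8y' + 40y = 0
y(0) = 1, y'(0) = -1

General solution: y = e^(-x)(C₁cos(3x) + C₂sin(3x))
Complex roots r = -1 ± 3i
Applying ICs: C₁ = 1, C₂ = 0
Particular solution: y = e^(-x)(cos(3x))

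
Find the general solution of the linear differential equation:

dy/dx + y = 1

Using integrating factor method:

General solution: y = 1 + Ce^(-x)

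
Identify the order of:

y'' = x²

The order is 2 (highest derivative is of order 2).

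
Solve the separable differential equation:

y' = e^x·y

Separating variables and integrating:
ln|y| = e^x + C

General solution: y = Ce^(e^x)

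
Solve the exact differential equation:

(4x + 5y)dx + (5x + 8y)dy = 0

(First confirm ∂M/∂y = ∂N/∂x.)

Verify exactness: ∂M/∂y = ∂N/∂x ✓
Find F(x,y) such that ∂F/∂x = M, ∂F/∂y = N
Solution: 2x² + 5xy + 4y² = C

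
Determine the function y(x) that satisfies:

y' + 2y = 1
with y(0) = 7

General solution: y = 1/2 + Ce^(-2x)
Applying y(0) = 7: C = 7 - 1/2 = 13/2
Particular solution: y = 1/2 + (13/2)e^(-2x)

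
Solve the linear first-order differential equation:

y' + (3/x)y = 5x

Using integrating factor method:

General solution: y = x^2 + Cx^(-3)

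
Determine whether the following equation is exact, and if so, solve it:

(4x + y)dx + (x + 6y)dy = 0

Verify exactness: ∂M/∂y = ∂N/∂x ✓
Find F(x,y) such that ∂F/∂x = M, ∂F/∂y = N
Solution: 2x² + xy + 3y² = C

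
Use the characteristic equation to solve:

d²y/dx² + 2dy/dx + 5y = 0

Characteristic equation: r² + 2r + 5 = 0
Roots: r = -1 ± 2i (complex conjugates)
General solution: y = e^(-x)(C₁cos(2x) + C₂sin(2x))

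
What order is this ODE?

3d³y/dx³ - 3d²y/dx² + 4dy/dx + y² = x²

The order is 3 (highest derivative is of order 3).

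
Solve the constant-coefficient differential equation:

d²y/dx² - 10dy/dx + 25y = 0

Characteristic equation: r² - 10r + 25 = 0
Factored: (r - 5)² = 0
Repeated root: r = 5
General solution: y = (C₁ + C₂x)e^(5x)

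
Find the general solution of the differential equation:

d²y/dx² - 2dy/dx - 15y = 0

Characteristic equation: r² - 2r - 15 = 0
Roots: r = 5, -3 (distinct real)
General solution: y = C₁e^(5x) + C₂e^(-3x)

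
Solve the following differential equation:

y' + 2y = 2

Using integrating factor method:

General solution: y = 1 + Ce^(-2x)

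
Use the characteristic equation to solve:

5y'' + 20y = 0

Characteristic equation: 5r² + 20 = 0
Divide by 5: r² + 4 = 0
Roots: r = ±2i (complex conjugates)
General solution: y = C₁cos(2x) + C₂sin(2x)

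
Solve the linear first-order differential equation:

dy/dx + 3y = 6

Using integrating factor method:

General solution: y = 2 + Ce^(-3x)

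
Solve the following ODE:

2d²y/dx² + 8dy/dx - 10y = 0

Characteristic equation: 2r² + 8r - 10 = 0
Divide by 2: r² + 4r - 5 = 0
Roots: r = 1, -5 (distinct real)
General solution: y = C₁e^x + C₂e^(-5x)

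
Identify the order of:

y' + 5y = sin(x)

The order is 1 (highest derivative is of order 1).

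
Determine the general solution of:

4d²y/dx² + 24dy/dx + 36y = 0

Characteristic equation: 4r² + 24r + 36 = 0
Divide by 4: r² + 6r + 9 = 0
Factored: (r + 3)² = 0
Repeated root: r = -3
General solution: y = (C₁ + C₂x)e^(-3x)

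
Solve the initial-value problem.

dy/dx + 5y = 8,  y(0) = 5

General solution: y = 8/5 + Ce^(-5x)
Applying y(0) = 5: C = 5 - 8/5 = 17/5
Particular solution: y = 8/5 + (17/5)e^(-5x)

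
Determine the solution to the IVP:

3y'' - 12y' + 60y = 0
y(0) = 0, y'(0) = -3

General solution: y = e^(2x)(C₁cos(4x) + C₂sin(4x))
Complex roots r = 2 ± 4i
Applying ICs: C₁ = 0, C₂ = -3/4
Particular solution: y = e^(2x)(-(3/4)sin(4x))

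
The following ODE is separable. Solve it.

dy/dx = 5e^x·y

Separating variables and integrating:
ln|y| = 5e^x + C

General solution: y = Ce^(5e^x)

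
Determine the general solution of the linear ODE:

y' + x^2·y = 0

Using integrating factor method:

General solution: y = Ce^(-x^3/3)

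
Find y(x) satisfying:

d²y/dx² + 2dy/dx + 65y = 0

Characteristic equation: r² + 2r + 65 = 0
Roots: r = -1 ± 8i (complex conjugates)
General solution: y = e^(-x)(C₁cos(8x) + C₂sin(8x))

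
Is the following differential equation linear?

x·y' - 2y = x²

Yes. Linear (y and its derivatives appear to the first power only, no products of y terms)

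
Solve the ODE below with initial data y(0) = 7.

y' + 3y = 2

General solution: y = 2/3 + Ce^(-3x)
Applying y(0) = 7: C = 7 - 2/3 = 19/3
Particular solution: y = 2/3 + (19/3)e^(-3x)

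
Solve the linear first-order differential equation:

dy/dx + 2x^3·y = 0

Using integrating factor method:

General solution: y = Ce^(-x^4/2)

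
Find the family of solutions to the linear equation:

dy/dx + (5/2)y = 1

Using integrating factor method:

General solution: y = 2/5 + Ce^(-5x/2)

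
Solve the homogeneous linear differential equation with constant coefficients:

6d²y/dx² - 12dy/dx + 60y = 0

Characteristic equation: 6r² - 12r + 60 = 0
Divide by 6: r² - 2r + 10 = 0
Roots: r = 1 ± 3i (complex conjugates)
General solution: y = e^x(C₁cos(3x) + C₂sin(3x))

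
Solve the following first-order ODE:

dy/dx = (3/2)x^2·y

Separating variables and integrating:
ln|y| = x^3/2 + C

General solution: y = Ce^(x^3/2)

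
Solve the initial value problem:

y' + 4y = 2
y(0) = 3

General solution: y = 1/2 + Ce^(-4x)
Applying y(0) = 3: C = 3 - 1/2 = 5/2
Particular solution: y = 1/2 + (5/2)e^(-4x)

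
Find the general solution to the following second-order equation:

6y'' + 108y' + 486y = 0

Characteristic equation: 6r² + 108r + 486 = 0
Divide by 6: r² + 18r + 81 = 0
Factored: (r + 9)² = 0
Repeated root: r = -9
General solution: y = (C₁ + C₂x)e^(-9x)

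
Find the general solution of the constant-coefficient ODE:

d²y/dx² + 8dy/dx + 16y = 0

Characteristic equation: r² + 8r + 16 = 0
Factored: (r + 4)² = 0
Repeated root: r = -4
General solution: y = (C₁ + C₂x)e^(-4x)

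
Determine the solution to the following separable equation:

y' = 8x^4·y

Separating variables and integrating:
ln|y| = 8x^5/5 + C

General solution: y = Ce^(8x^5/5)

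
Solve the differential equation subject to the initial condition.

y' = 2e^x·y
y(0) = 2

General solution: y = Ce^(2e^x)
Applying IC y(0) = 2:
Particular solution: y = 2e^(2(e^x - 1))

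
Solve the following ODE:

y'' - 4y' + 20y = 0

Characteristic equation: r² - 4r + 20 = 0
Roots: r = 2 ± 4i (complex conjugates)
General solution: y = e^(2x)(C₁cos(4x) + C₂sin(4x))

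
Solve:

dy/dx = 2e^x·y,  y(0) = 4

General solution: y = Ce^(2e^x)
Applying IC y(0) = 4:
Particular solution: y = 4e^(2(e^x - 1))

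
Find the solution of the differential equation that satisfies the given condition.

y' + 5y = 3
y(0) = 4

General solution: y = 3/5 + Ce^(-5x)
Applying y(0) = 4: C = 4 - 3/5 = 17/5
Particular solution: y = 3/5 + (17/5)e^(-5x)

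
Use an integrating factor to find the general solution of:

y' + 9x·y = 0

Using integrating factor method:

General solution: y = Ce^(-9x^2/2)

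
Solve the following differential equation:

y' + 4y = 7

Using integrating factor method:

General solution: y = 7/4 + Ce^(-4x)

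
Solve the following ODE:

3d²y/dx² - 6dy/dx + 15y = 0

Characteristic equation: 3r² - 6r + 15 = 0
Divide by 3: r² - 2r + 5 = 0
Roots: r = 1 ± 2i (complex conjugates)
General solution: y = e^x(C₁cos(2x) + C₂sin(2x))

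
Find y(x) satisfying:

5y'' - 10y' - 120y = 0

Characteristic equation: 5r² - 10r - 120 = 0
Divide by 5: r² - 2r - 24 = 0
Roots: r = 6, -4 (distinct real)
General solution: y = C₁e^(6x) + C₂e^(-4x)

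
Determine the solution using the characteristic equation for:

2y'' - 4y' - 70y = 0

Characteristic equation: 2r² - 4r - 70 = 0
Divide by 2: r² - 2r - 35 = 0
Roots: r = 7, -5 (distinct real)
General solution: y = C₁e^(7x) + C₂e^(-5x)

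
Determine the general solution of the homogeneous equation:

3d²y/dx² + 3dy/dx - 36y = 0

Characteristic equation: 3r² + 3r - 36 = 0
Divide by 3: r² + r - 12 = 0
Roots: r = 3, -4 (distinct real)
General solution: y = C₁e^(3x) + C₂e^(-4x)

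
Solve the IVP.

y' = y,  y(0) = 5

General solution: y = Ce^x
Applying IC y(0) = 5:
Particular solution: y = 5e^x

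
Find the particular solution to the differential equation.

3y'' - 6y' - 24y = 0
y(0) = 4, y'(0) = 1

General solution: y = C₁e^(4x) + C₂e^(-2x)
Applying ICs: C₁ = 3/2, C₂ = 5/2
Particular solution: y = (3/2)e^(4x) + (5/2)e^(-2x)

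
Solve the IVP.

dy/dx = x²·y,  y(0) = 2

General solution: y = Ce^(x³/3)
Applying IC y(0) = 2:
Particular solution: y = 2e^(x³/3)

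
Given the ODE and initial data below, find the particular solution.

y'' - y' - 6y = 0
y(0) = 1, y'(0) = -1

General solution: y = C₁e^(3x) + C₂e^(-2x)
Applying ICs: C₁ = 1/5, C₂ = 4/5
Particular solution: y = (1/5)e^(3x) + (4/5)e^(-2x)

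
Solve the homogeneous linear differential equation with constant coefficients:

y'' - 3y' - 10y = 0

Characteristic equation: r² - 3r - 10 = 0
Roots: r = 5, -2 (distinct real)
General solution: y = C₁e^(5x) + C₂e^(-2x)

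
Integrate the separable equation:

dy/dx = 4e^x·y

Separating variables and integrating:
ln|y| = 4e^x + C

General solution: y = Ce^(4e^x)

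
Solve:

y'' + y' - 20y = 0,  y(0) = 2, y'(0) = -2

General solution: y = C₁e^(4x) + C₂e^(-5x)
Applying ICs: C₁ = 8/9, C₂ = 10/9
Particular solution: y = (8/9)e^(4x) + (10/9)e^(-5x)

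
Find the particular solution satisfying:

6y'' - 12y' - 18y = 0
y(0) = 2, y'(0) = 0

General solution: y = C₁e^(3x) + C₂e^(-x)
Applying ICs: C₁ = 1/2, C₂ = 3/2
Particular solution: y = (1/2)e^(3x) + (3/2)e^(-x)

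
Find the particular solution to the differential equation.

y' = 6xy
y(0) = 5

General solution: y = Ce^(3x²)
Applying IC y(0) = 5:
Particular solution: y = 5e^(3x²)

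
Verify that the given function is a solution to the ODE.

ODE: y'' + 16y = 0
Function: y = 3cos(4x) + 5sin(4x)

Verification:
y'' = -48cos(4x) - 80sin(4x)
y'' + 16y = 0 ✓

Yes, it is a solution.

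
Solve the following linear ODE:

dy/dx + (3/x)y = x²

Using integrating factor method:

General solution: y = (1/6)x^3 + Cx^(-3)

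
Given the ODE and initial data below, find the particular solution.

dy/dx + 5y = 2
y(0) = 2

General solution: y = 2/5 + Ce^(-5x)
Applying y(0) = 2: C = 2 - 2/5 = 8/5
Particular solution: y = 2/5 + (8/5)e^(-5x)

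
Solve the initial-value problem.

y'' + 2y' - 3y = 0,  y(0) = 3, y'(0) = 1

General solution: y = C₁e^x + C₂e^(-3x)
Applying ICs: C₁ = 5/2, C₂ = 1/2
Particular solution: y = (5/2)e^x + (1/2)e^(-3x)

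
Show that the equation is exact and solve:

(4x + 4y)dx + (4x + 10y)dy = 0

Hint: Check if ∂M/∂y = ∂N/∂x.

Verify exactness: ∂M/∂y = ∂N/∂x ✓
Find F(x,y) such that ∂F/∂x = M, ∂F/∂y = N
Solution: 2x² + 4xy + 5y² = C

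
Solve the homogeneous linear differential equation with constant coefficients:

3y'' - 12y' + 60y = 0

Characteristic equation: 3r² - 12r + 60 = 0
Divide by 3: r² - 4r + 20 = 0
Roots: r = 2 ± 4i (complex conjugates)
General solution: y = e^(2x)(C₁cos(4x) + C₂sin(4x))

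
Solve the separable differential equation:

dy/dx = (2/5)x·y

Separating variables and integrating:
ln|y| = x^2/5 + C

General solution: y = Ce^(x^2/5)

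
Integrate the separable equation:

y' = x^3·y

Separating variables and integrating:
ln|y| = x^4/4 + C

General solution: y = Ce^(x^4/4)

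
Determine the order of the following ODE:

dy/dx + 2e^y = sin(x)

The order is 1 (highest derivative is of order 1).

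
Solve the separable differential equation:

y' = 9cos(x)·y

Separating variables and integrating:
ln|y| = 9sin(x) + C

General solution: y = Ce^(9sin(x))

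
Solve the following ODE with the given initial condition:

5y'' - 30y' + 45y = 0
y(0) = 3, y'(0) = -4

General solution: y = (C₁ + C₂x)e^(3x)
Repeated root r = 3
Applying ICs: C₁ = 3, C₂ = -13
Particular solution: y = (3 - 13x)e^(3x)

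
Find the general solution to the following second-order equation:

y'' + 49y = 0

Characteristic equation: r² + 49 = 0
Roots: r = ±7i (complex conjugates)
General solution: y = C₁cos(7x) + C₂sin(7x)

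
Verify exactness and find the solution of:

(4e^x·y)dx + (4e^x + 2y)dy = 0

Verify exactness: ∂M/∂y = ∂N/∂x ✓
Find F(x,y) such that ∂F/∂x = M, ∂F/∂y = N
Solution: 4e^x·y + y² = C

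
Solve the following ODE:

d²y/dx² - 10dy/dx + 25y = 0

Characteristic equation: r² - 10r + 25 = 0
Factored: (r - 5)² = 0
Repeated root: r = 5
General solution: y = (C₁ + C₂x)e^(5x)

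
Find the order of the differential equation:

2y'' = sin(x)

The order is 2 (highest derivative is of order 2).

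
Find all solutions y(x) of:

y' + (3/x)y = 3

Using integrating factor method:

General solution: y = (3/4)x + Cx^(-3)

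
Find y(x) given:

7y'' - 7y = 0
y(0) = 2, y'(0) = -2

General solution: y = C₁e^x + C₂e^(-x)
Applying ICs: C₁ = 0, C₂ = 2
Particular solution: y = 2e^(-x)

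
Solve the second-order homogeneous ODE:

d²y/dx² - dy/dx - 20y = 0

Characteristic equation: r² - r - 20 = 0
Roots: r = 5, -4 (distinct real)
General solution: y = C₁e^(5x) + C₂e^(-4x)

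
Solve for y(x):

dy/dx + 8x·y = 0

Using integrating factor method:

General solution: y = Ce^(-4x^2)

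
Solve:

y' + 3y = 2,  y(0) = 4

General solution: y = 2/3 + Ce^(-3x)
Applying y(0) = 4: C = 4 - 2/3 = 10/3
Particular solution: y = 2/3 + (10/3)e^(-3x)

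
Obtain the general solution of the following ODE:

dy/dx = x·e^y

Separating variables and integrating:
-e^(-y) = x²/2 + C

General solution: y = -ln(C - x²/2)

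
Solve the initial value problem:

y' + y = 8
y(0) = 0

General solution: y = 8 + Ce^(-x)
Applying y(0) = 0: C = 0 - 8 = -8
Particular solution: y = 8 - 8e^(-x)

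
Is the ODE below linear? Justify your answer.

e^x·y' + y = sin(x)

Yes. Linear (y and its derivatives appear to the first power only, no products of y terms)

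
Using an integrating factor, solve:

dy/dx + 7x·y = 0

Using integrating factor method:

General solution: y = Ce^(-7x^2/2)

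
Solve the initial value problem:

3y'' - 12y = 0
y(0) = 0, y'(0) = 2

General solution: y = C₁e^(2x) + C₂e^(-2x)
Applying ICs: C₁ = 1/2, C₂ = -1/2
Particular solution: y = (1/2)e^(2x) - (1/2)e^(-2x)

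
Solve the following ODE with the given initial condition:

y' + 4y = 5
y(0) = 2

General solution: y = 5/4 + Ce^(-4x)
Applying y(0) = 2: C = 2 - 5/4 = 3/4
Particular solution: y = 5/4 + (3/4)e^(-4x)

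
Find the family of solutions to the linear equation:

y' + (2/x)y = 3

Using integrating factor method:

General solution: y = x + Cx^(-2)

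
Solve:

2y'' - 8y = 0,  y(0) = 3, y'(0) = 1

General solution: y = C₁e^(2x) + C₂e^(-2x)
Applying ICs: C₁ = 7/4, C₂ = 5/4
Particular solution: y = (7/4)e^(2x) + (5/4)e^(-2x)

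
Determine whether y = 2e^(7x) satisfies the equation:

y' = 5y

Verification:
y = 2e^(7x)
y' = 14e^(7x)
But 5y = 10e^(7x)
y' ≠ 5y — the derivative does not match

No, it is not a solution.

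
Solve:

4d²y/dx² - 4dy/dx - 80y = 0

Characteristic equation: 4r² - 4r - 80 = 0
Divide by 4: r² - r - 20 = 0
Roots: r = 5, -4 (distinct real)
General solution: y = C₁e^(5x) + C₂e^(-4x)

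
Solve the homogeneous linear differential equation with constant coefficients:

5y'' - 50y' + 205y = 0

Characteristic equation: 5r² - 50r + 205 = 0
Divide by 5: r² - 10r + 41 = 0
Roots: r = 5 ± 4i (complex conjugates)
General solution: y = e^(5x)(C₁cos(4x) + C₂sin(4x))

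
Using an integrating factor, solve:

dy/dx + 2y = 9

Using integrating factor method:

General solution: y = 9/2 + Ce^(-2x)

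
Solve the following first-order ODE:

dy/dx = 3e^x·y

Separating variables and integrating:
ln|y| = 3e^x + C

General solution: y = Ce^(3e^x)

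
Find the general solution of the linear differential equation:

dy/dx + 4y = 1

Using integrating factor method:

General solution: y = 1/4 + Ce^(-4x)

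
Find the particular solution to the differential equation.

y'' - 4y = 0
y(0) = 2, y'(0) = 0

General solution: y = C₁e^(2x) + C₂e^(-2x)
Applying ICs: C₁ = 1, C₂ = 1
Particular solution: y = e^(2x) + e^(-2x)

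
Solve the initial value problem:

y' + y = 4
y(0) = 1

General solution: y = 4 + Ce^(-x)
Applying y(0) = 1: C = 1 - 4 = -3
Particular solution: y = 4 - 3e^(-x)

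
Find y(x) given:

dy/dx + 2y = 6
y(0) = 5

General solution: y = 3 + Ce^(-2x)
Applying y(0) = 5: C = 5 - 3 = 2
Particular solution: y = 3 + 2e^(-2x)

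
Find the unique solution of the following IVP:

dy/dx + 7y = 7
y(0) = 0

General solution: y = 1 + Ce^(-7x)
Applying y(0) = 0: C = 0 - 1 = -1
Particular solution: y = 1 - e^(-7x)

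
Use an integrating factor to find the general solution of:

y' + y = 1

Using integrating factor method:

General solution: y = 1 + Ce^(-x)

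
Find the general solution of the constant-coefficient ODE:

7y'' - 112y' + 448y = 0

Characteristic equation: 7r² - 112r + 448 = 0
Divide by 7: r² - 16r + 64 = 0
Factored: (r - 8)² = 0
Repeated root: r = 8
General solution: y = (C₁ + C₂x)e^(8x)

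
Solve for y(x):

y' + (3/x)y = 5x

Using integrating factor method:

General solution: y = x^2 + Cx^(-3)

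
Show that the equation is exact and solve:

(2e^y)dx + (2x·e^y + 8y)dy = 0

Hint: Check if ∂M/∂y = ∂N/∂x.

Verify exactness: ∂M/∂y = ∂N/∂x ✓
Find F(x,y) such that ∂F/∂x = M, ∂F/∂y = N
Solution: 2x·e^y + 4y² = C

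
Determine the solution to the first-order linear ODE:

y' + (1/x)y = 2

Using integrating factor method:

General solution: y = x + C/x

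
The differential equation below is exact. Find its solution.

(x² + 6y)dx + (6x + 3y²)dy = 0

Verify exactness: ∂M/∂y = ∂N/∂x ✓
Find F(x,y) such that ∂F/∂x = M, ∂F/∂y = N
Solution: x³/3 + 6xy + y³ = C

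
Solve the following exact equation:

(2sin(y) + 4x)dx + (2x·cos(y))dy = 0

Verify exactness: ∂M/∂y = ∂N/∂x ✓
Find F(x,y) such that ∂F/∂x = M, ∂F/∂y = N
Solution: 2x·sin(y) + 2x² = C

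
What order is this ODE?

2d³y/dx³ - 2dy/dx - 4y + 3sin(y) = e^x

The order is 3 (highest derivative is of order 3).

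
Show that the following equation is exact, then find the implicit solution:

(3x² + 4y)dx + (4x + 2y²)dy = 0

Verify exactness: ∂M/∂y = ∂N/∂x ✓
Find F(x,y) such that ∂F/∂x = M, ∂F/∂y = N
Solution: x³ + 4xy + 2y³/3 = C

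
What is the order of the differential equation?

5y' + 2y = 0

The order is 1 (highest derivative is of order 1).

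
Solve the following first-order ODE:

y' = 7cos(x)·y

Separating variables and integrating:
ln|y| = 7sin(x) + C

General solution: y = Ce^(7sin(x))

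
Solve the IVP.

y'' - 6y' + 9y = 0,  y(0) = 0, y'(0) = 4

General solution: y = (C₁ + C₂x)e^(3x)
Repeated root r = 3
Applying ICs: C₁ = 0, C₂ = 4
Particular solution: y = 4xe^(3x)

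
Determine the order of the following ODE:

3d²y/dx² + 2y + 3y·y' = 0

The order is 2 (highest derivative is of order 2).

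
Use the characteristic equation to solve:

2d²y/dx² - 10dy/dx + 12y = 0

Characteristic equation: 2r² - 10r + 12 = 0
Divide by 2: r² - 5r + 6 = 0
Roots: r = 2, 3 (distinct real)
General solution: y = C₁e^(2x) + C₂e^(3x)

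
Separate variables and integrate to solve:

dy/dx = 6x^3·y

Separating variables and integrating:
ln|y| = 3x^4/2 + C

General solution: y = Ce^(3x^4/2)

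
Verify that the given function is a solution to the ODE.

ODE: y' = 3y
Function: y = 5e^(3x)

Verification:
y = 5e^(3x)
y' = 15e^(3x)
3y = 15e^(3x)
y' = 3y ✓

Yes, it is a solution.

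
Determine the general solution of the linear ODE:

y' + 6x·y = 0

Using integrating factor method:

General solution: y = Ce^(-3x^2)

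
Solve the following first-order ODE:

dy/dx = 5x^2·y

Separating variables and integrating:
ln|y| = 5x^3/3 + C

General solution: y = Ce^(5x^3/3)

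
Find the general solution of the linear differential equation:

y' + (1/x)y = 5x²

Using integrating factor method:

General solution: y = (5/4)x^3 + C/x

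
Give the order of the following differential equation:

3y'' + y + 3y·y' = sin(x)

The order is 2 (highest derivative is of order 2).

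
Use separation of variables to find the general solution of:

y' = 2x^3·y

Separating variables and integrating:
ln|y| = x^4/2 + C

General solution: y = Ce^(x^4/2)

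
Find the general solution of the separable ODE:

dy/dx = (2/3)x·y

Separating variables and integrating:
ln|y| = x^2/3 + C

General solution: y = Ce^(x^2/3)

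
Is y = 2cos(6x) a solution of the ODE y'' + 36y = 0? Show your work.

Verification:
y'' = -72cos(6x)
y'' + 36y = 0 ✓

Yes, it is a solution.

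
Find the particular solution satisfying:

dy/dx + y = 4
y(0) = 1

General solution: y = 4 + Ce^(-x)
Applying y(0) = 1: C = 1 - 4 = -3
Particular solution: y = 4 - 3e^(-x)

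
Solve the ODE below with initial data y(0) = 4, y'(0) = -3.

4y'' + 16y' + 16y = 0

General solution: y = (C₁ + C₂x)e^(-2x)
Repeated root r = -2
Applying ICs: C₁ = 4, C₂ = 5
Particular solution: y = (4 + 5x)e^(-2x)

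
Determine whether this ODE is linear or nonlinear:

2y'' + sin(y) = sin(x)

Nonlinear (sin(y) is nonlinear in y)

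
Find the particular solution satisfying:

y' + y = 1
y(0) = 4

General solution: y = 1 + Ce^(-x)
Applying y(0) = 4: C = 4 - 1 = 3
Particular solution: y = 1 + 3e^(-x)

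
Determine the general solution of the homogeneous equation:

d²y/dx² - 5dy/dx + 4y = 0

Characteristic equation: r² - 5r + 4 = 0
Roots: r = 1, 4 (distinct real)
General solution: y = C₁e^x + C₂e^(4x)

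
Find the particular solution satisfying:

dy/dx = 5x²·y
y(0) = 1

General solution: y = Ce^(5x³/3)
Applying IC y(0) = 1:
Particular solution: y = e^(5x³/3)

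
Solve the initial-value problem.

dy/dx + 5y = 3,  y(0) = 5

General solution: y = 3/5 + Ce^(-5x)
Applying y(0) = 5: C = 5 - 3/5 = 22/5
Particular solution: y = 3/5 + (22/5)e^(-5x)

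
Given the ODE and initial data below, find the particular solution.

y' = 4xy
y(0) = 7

General solution: y = Ce^(2x²)
Applying IC y(0) = 7:
Particular solution: y = 7e^(2x²)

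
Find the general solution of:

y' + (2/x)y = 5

Using integrating factor method:

General solution: y = (5/3)x + Cx^(-2)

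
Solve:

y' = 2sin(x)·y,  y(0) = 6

General solution: y = Ce^(-2cos(x))
Applying IC y(0) = 6:
Particular solution: y = 6e^(2(1-cos(x)))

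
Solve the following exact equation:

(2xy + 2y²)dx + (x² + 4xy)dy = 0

Verify exactness: ∂M/∂y = ∂N/∂x ✓
Find F(x,y) such that ∂F/∂x = M, ∂F/∂y = N
Solution: x²y + 2xy² = C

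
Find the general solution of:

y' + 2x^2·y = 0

Using integrating factor method:

General solution: y = Ce^(-2x^3/3)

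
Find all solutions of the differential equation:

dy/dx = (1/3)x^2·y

Separating variables and integrating:
ln|y| = x^3/9 + C

General solution: y = Ce^(x^3/9)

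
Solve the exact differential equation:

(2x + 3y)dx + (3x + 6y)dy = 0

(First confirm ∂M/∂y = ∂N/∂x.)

Verify exactness: ∂M/∂y = ∂N/∂x ✓
Find F(x,y) such that ∂F/∂x = M, ∂F/∂y = N
Solution: x² + 3xy + 3y² = C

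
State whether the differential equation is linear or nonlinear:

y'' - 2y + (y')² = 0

Nonlinear ((y')² term)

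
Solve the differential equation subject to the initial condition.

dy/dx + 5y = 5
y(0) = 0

General solution: y = 1 + Ce^(-5x)
Applying y(0) = 0: C = 0 - 1 = -1
Particular solution: y = 1 - e^(-5x)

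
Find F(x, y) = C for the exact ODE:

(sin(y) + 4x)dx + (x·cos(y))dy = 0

Verify exactness: ∂M/∂y = ∂N/∂x ✓
Find F(x,y) such that ∂F/∂x = M, ∂F/∂y = N
Solution: x·sin(y) + 2x² = C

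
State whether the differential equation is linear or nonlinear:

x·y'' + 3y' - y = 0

Linear (y and its derivatives appear to the first power only, no products of y terms)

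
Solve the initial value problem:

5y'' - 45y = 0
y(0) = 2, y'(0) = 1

General solution: y = C₁e^(3x) + C₂e^(-3x)
Applying ICs: C₁ = 7/6, C₂ = 5/6
Particular solution: y = (7/6)e^(3x) + (5/6)e^(-3x)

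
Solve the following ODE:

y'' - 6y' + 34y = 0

Characteristic equation: r² - 6r + 34 = 0
Roots: r = 3 ± 5i (complex conjugates)
General solution: y = e^(3x)(C₁cos(5x) + C₂sin(5x))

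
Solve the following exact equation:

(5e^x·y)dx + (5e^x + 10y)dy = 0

Verify exactness: ∂M/∂y = ∂N/∂x ✓
Find F(x,y) such that ∂F/∂x = M, ∂F/∂y = N
Solution: 5e^x·y + 5y² = C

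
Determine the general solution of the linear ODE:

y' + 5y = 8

Using integrating factor method:

General solution: y = 8/5 + Ce^(-5x)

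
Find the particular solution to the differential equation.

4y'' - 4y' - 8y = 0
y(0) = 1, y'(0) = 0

General solution: y = C₁e^(2x) + C₂e^(-x)
Applying ICs: C₁ = 1/3, C₂ = 2/3
Particular solution: y = (1/3)e^(2x) + (2/3)e^(-x)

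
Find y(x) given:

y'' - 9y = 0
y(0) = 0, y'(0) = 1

General solution: y = C₁e^(3x) + C₂e^(-3x)
Applying ICs: C₁ = 1/6, C₂ = -1/6
Particular solution: y = (1/6)e^(3x) - (1/6)e^(-3x)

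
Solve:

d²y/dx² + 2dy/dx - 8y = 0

Characteristic equation: r² + 2r - 8 = 0
Roots: r = 2, -4 (distinct real)
General solution: y = C₁e^(2x) + C₂e^(-4x)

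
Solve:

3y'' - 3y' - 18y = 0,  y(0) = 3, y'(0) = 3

General solution: y = C₁e^(3x) + C₂e^(-2x)
Applying ICs: C₁ = 9/5, C₂ = 6/5
Particular solution: y = (9/5)e^(3x) + (6/5)e^(-2x)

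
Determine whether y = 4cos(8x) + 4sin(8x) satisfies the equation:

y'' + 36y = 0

Verification:
y'' = -256cos(8x) - 256sin(8x)
y'' + 36y ≠ 0 (frequency mismatch: got 64 instead of 36)

No, it is not a solution.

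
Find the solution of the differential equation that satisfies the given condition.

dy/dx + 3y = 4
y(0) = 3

General solution: y = 4/3 + Ce^(-3x)
Applying y(0) = 3: C = 3 - 4/3 = 5/3
Particular solution: y = 4/3 + (5/3)e^(-3x)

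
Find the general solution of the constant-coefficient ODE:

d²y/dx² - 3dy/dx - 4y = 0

Characteristic equation: r² - 3r - 4 = 0
Roots: r = 4, -1 (distinct real)
General solution: y = C₁e^(4x) + C₂e^(-x)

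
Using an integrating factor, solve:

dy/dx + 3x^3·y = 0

Using integrating factor method:

General solution: y = Ce^(-3x^4/4)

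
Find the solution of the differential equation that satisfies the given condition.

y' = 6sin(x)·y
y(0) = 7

General solution: y = Ce^(-6cos(x))
Applying IC y(0) = 7:
Particular solution: y = 7e^(6(1-cos(x)))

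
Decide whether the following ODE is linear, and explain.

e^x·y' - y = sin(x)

Linear (y and its derivatives appear to the first power only, no products of y terms)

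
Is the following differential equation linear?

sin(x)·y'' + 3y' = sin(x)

Yes. Linear (y and its derivatives appear to the first power only, no products of y terms)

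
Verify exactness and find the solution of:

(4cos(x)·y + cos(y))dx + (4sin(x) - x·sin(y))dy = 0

Verify exactness: ∂M/∂y = ∂N/∂x ✓
Find F(x,y) such that ∂F/∂x = M, ∂F/∂y = N
Solution: 4sin(x)·y + x·cos(y) = C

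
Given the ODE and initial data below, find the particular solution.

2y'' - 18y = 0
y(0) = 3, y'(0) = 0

General solution: y = C₁e^(3x) + C₂e^(-3x)
Applying ICs: C₁ = 3/2, C₂ = 3/2
Particular solution: y = (3/2)e^(3x) + (3/2)e^(-3x)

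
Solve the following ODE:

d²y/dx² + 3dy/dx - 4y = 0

Characteristic equation: r² + 3r - 4 = 0
Roots: r = 1, -4 (distinct real)
General solution: y = C₁e^x + C₂e^(-4x)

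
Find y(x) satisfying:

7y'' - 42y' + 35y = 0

Characteristic equation: 7r² - 42r + 35 = 0
Divide by 7: r² - 6r + 5 = 0
Roots: r = 5, 1 (distinct real)
General solution: y = C₁e^(5x) + C₂e^x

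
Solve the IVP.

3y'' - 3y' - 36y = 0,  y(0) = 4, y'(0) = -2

General solution: y = C₁e^(4x) + C₂e^(-3x)
Applying ICs: C₁ = 10/7, C₂ = 18/7
Particular solution: y = (10/7)e^(4x) + (18/7)e^(-3x)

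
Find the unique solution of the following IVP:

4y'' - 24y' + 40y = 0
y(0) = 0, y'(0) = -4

General solution: y = e^(3x)(C₁cos(x) + C₂sin(x))
Complex roots r = 3 ± i
Applying ICs: C₁ = 0, C₂ = -4
Particular solution: y = e^(3x)(-4sin(x))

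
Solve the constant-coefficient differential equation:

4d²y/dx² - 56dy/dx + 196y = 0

Characteristic equation: 4r² - 56r + 196 = 0
Divide by 4: r² - 14r + 49 = 0
Factored: (r - 7)² = 0
Repeated root: r = 7
General solution: y = (C₁ + C₂x)e^(7x)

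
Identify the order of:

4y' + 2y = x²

The order is 1 (highest derivative is of order 1).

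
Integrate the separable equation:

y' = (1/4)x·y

Separating variables and integrating:
ln|y| = x^2/8 + C

General solution: y = Ce^(x^2/8)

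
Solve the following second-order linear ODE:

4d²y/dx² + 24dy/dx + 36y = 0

Characteristic equation: 4r² + 24r + 36 = 0
Divide by 4: r² + 6r + 9 = 0
Factored: (r + 3)² = 0
Repeated root: r = -3
General solution: y = (C₁ + C₂x)e^(-3x)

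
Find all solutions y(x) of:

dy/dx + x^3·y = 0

Using integrating factor method:

General solution: y = Ce^(-x^4/4)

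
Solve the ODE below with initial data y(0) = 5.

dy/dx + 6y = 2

General solution: y = 1/3 + Ce^(-6x)
Applying y(0) = 5: C = 5 - 1/3 = 14/3
Particular solution: y = 1/3 + (14/3)e^(-6x)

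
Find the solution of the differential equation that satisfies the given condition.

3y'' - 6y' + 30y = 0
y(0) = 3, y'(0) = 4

General solution: y = e^x(C₁cos(3x) + C₂sin(3x))
Complex roots r = 1 ± 3i
Applying ICs: C₁ = 3, C₂ = 1/3
Particular solution: y = e^x(3cos(3x) + (1/3)sin(3x))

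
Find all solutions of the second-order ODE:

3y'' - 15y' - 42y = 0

Characteristic equation: 3r² - 15r - 42 = 0
Divide by 3: r² - 5r - 14 = 0
Roots: r = 7, -2 (distinct real)
General solution: y = C₁e^(7x) + C₂e^(-2x)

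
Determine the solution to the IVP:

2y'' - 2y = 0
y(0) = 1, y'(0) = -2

General solution: y = C₁e^x + C₂e^(-x)
Applying ICs: C₁ = -1/2, C₂ = 3/2
Particular solution: y = -(1/2)e^x + (3/2)e^(-x)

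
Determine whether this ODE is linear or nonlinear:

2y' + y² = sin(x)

Nonlinear (y² term)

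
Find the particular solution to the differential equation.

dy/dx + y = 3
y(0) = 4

General solution: y = 3 + Ce^(-x)
Applying y(0) = 4: C = 4 - 3 = 1
Particular solution: y = 3 + e^(-x)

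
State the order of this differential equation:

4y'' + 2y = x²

The order is 2 (highest derivative is of order 2).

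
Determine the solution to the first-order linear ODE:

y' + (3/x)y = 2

Using integrating factor method:

General solution: y = (1/2)x + Cx^(-3)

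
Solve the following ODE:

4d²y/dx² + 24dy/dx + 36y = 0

Characteristic equation: 4r² + 24r + 36 = 0
Divide by 4: r² + 6r + 9 = 0
Factored: (r + 3)² = 0
Repeated root: r = -3
General solution: y = (C₁ + C₂x)e^(-3x)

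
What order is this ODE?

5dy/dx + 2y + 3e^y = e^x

The order is 1 (highest derivative is of order 1).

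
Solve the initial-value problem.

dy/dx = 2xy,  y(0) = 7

General solution: y = Ce^(x²)
Applying IC y(0) = 7:
Particular solution: y = 7e^(x²)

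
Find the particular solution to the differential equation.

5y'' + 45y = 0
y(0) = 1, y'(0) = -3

General solution: y = C₁cos(3x) + C₂sin(3x)
Complex roots r = ±3i
Applying ICs: C₁ = 1, C₂ = -1
Particular solution: y = cos(3x) - sin(3x)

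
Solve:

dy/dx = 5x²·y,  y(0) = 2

General solution: y = Ce^(5x³/3)
Applying IC y(0) = 2:
Particular solution: y = 2e^(5x³/3)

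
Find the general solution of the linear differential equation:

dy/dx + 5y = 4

Using integrating factor method:

General solution: y = 4/5 + Ce^(-5x)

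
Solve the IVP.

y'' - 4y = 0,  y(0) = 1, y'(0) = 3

General solution: y = C₁e^(2x) + C₂e^(-2x)
Applying ICs: C₁ = 5/4, C₂ = -1/4
Particular solution: y = (5/4)e^(2x) - (1/4)e^(-2x)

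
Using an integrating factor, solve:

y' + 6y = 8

Using integrating factor method:

General solution: y = 4/3 + Ce^(-6x)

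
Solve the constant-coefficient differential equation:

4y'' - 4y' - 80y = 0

Characteristic equation: 4r² - 4r - 80 = 0
Divide by 4: r² - r - 20 = 0
Roots: r = 5, -4 (distinct real)
General solution: y = C₁e^(5x) + C₂e^(-4x)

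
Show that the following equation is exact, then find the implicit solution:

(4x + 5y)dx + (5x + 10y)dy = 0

Verify exactness: ∂M/∂y = ∂N/∂x ✓
Find F(x,y) such that ∂F/∂x = M, ∂F/∂y = N
Solution: 2x² + 5xy + 5y² = C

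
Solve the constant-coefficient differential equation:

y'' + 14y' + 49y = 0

Characteristic equation: r² + 14r + 49 = 0
Factored: (r + 7)² = 0
Repeated root: r = -7
General solution: y = (C₁ + C₂x)e^(-7x)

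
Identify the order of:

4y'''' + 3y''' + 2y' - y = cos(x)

The order is 4 (highest derivative is of order 4).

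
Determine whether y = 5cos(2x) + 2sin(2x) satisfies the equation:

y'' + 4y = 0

Verification:
y'' = -20cos(2x) - 8sin(2x)
y'' + 4y = 0 ✓

Yes, it is a solution.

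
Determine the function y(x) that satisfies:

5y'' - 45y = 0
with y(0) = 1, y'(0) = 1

General solution: y = C₁e^(3x) + C₂e^(-3x)
Applying ICs: C₁ = 2/3, C₂ = 1/3
Particular solution: y = (2/3)e^(3x) + (1/3)e^(-3x)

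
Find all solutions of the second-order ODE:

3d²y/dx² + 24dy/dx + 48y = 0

Characteristic equation: 3r² + 24r + 48 = 0
Divide by 3: r² + 8r + 16 = 0
Factored: (r + 4)² = 0
Repeated root: r = -4
General solution: y = (C₁ + C₂x)e^(-4x)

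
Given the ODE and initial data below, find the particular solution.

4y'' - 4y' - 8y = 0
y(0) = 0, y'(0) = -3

General solution: y = C₁e^(2x) + C₂e^(-x)
Applying ICs: C₁ = -1, C₂ = 1
Particular solution: y = -e^(2x) + e^(-x)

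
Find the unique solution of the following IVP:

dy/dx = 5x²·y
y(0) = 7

General solution: y = Ce^(5x³/3)
Applying IC y(0) = 7:
Particular solution: y = 7e^(5x³/3)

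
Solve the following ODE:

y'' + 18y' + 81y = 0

Characteristic equation: r² + 18r + 81 = 0
Factored: (r + 9)² = 0
Repeated root: r = -9
General solution: y = (C₁ + C₂x)e^(-9x)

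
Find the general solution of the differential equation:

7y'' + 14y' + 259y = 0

Characteristic equation: 7r² + 14r + 259 = 0
Divide by 7: r² + 2r + 37 = 0
Roots: r = -1 ± 6i (complex conjugates)
General solution: y = e^(-x)(C₁cos(6x) + C₂sin(6x))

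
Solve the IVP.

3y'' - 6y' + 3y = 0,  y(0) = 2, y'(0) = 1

General solution: y = (C₁ + C₂x)e^x
Repeated root r = 1
Applying ICs: C₁ = 2, C₂ = -1
Particular solution: y = (2 - x)e^x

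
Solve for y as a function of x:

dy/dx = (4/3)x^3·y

Separating variables and integrating:
ln|y| = x^4/3 + C

General solution: y = Ce^(x^4/3)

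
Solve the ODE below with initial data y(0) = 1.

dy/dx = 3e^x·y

General solution: y = Ce^(3e^x)
Applying IC y(0) = 1:
Particular solution: y = e^(3(e^x - 1))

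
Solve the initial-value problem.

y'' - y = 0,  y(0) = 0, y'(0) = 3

General solution: y = C₁e^x + C₂e^(-x)
Applying ICs: C₁ = 3/2, C₂ = -3/2
Particular solution: y = (3/2)e^x - (3/2)e^(-x)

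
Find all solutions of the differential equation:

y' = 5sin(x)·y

Separating variables and integrating:
ln|y| = -5cos(x) + C

General solution: y = Ce^(-5cos(x))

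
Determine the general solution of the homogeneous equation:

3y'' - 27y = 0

Characteristic equation: 3r² - 27 = 0
Divide by 3: r² - 9 = 0
Roots: r = 3, -3 (distinct real)
General solution: y = C₁e^(3x) + C₂e^(-3x)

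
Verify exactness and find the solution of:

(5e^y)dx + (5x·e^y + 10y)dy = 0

Verify exactness: ∂M/∂y = ∂N/∂x ✓
Find F(x,y) such that ∂F/∂x = M, ∂F/∂y = N
Solution: 5x·e^y + 5y² = C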